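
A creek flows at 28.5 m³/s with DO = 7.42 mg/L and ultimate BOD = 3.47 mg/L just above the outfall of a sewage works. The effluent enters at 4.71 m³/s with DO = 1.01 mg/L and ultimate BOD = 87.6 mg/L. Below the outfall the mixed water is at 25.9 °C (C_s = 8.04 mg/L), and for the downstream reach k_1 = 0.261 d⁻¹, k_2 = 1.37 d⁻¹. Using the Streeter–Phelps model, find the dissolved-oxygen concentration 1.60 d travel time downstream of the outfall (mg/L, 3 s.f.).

DO ≈ 5.89 mg/L

Mixed DO = (28.5×7.42 + 4.71×1.01)/(28.5+4.71) = 216.2/33.21 = 6.511 mg/L.
Mixed L₀ = (28.5×3.47 + 4.71×87.6)/(33.21) = 511.5/33.21 = 15.40 mg/L.
Initial deficit D₀ = C_s − DO₀ = 8.04 − 6.511 = 1.529 mg/L.
D(1.60) = [0.261×15.40/(1.37−0.261)](e^(−0.261×1.60) − e^(−1.37×1.60)) + 1.529 e^(−1.37×1.60)
= 3.625 × (0.6586 − 0.1117) + 1.529 × 0.1117 = 2.153 mg/L.
DO = 8.04 − 2.153 = 5.887 mg/L.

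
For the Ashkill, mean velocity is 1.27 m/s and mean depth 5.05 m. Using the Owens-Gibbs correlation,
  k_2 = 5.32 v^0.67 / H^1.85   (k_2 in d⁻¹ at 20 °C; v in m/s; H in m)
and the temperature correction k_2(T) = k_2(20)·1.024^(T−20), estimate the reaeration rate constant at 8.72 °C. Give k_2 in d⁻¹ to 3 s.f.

k_2 ≈ 0.239 d⁻¹

k_2(20) = 5.32 × 1.27^0.67 / 5.05^1.85 = 5.32 × 1.174 / 20.00 = 0.3122 d⁻¹.
k_2(8.72) = 0.3122 × 1.024^(8.72−20) = 0.3122 × 0.7653 = 0.2389 d⁻¹.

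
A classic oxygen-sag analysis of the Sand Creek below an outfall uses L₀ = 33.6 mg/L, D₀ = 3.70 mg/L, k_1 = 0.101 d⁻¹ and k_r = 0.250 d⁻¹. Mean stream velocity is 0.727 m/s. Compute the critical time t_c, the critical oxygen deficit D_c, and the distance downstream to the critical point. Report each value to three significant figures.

t_c = [1/(k_r−k_1)] ln[(k_r/k_1)(1 − D₀(k_r−k_1)/(k_1 L₀))]
= [1/(0.250−0.101)] ln[(0.250/0.101)(1 − 3.70×0.1490/(0.101×33.6))]
= (1/0.1490) ln[2.475 × 0.8375] = 6.711 × ln(2.073) = 6.711 × 0.7291 = 4.893 d.
L(t_c) = L₀ e^(−k_1 t_c) = 33.6 × 0.6101 = 20.50 mg/L, and at the critical point k_r D_c = k_1 L, so D_c = (0.101/0.250) × 20.50 = 8.281 mg/L.
x_c = v t_c = 0.727 m/s × 4.893 d × 86400 s/d = 307300 m ≈ 307 km.

t_c ≈ 4.89 d; D_c ≈ 8.28 mg/L; x_c ≈ 307 km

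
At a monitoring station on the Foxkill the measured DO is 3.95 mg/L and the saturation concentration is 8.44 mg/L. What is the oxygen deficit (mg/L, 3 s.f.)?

D ≈ 4.49 mg/L

D = C_s − C = 8.44 − 3.95 = 4.49 mg/L.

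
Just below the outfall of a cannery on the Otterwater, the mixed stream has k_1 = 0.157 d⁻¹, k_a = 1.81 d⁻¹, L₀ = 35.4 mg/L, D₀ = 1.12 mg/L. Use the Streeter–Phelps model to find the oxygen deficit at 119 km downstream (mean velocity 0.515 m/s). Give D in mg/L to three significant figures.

D ≈ 2.19 mg/L

Travel time t = x/v = 119 km / (0.515 m/s) = 119000 m / 0.515 m/s = 231100 s = 2.674 d.
k_1 L₀/(k_a−k_1) = 0.157×35.4/(1.81−0.157) = 5.558/1.653 = 3.362 mg/L.
e^(−k_1 t) = e^(−0.157×2.674) = 0.6571; e^(−k_a t) = e^(−1.81×2.674) = 0.007902.
D = 3.362 × (0.6571 − 0.007902) + 1.12 × 0.007902 = 2.183 + 0.008850 = 2.192 mg/L.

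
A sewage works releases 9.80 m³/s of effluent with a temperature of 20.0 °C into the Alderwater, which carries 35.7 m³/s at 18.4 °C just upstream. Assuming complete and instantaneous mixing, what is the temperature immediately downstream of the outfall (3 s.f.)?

Flow-weighted mixing: C = (Q_r C_r + Q_w C_w)/(Q_r + Q_w)
= (35.7×18.4 + 9.80×20.0)/(35.7 + 9.80) = 852.9/45.50 = 18.74 °C.

18.7 °C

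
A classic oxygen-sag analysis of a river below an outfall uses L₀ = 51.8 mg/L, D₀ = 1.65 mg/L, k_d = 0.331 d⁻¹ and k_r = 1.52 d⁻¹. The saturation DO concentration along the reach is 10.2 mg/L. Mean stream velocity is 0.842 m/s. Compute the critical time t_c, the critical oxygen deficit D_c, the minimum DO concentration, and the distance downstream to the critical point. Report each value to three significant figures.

t_c ≈ 1.18 d; D_c ≈ 7.63 mg/L; min DO ≈ 2.57 mg/L; x_c ≈ 85.8 km

With k_r/k_d = 4.592 and 1 − D₀(k_r−k_d)/(k_d L₀) = 0.8856,
t_c = ln(4.592 × 0.8856) / (1.52 − 0.331) = ln(4.067) / 1.189 = 1.403/1.189 = 1.180 d.
D_c = (k_d/k_r) L₀ e^(−k_d t_c) = (0.331/1.52) × 51.8 × e^(−0.331×1.180) = 0.2178 × 51.8 × 0.6767 = 7.633 mg/L.
Minimum DO = C_s − D_c = 10.2 − 7.633 = 2.567 mg/L.
x_c = v t_c = 0.842 m/s × 1.180 d × 86400 s/d = 85830 m ≈ 85.8 km.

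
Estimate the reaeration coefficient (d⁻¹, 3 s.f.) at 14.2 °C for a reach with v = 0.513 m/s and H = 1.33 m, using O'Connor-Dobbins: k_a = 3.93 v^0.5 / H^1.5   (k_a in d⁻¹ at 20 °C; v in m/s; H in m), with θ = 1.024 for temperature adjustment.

k_a ≈ 1.60 d⁻¹

k_a(20) = 3.93 × 0.513^0.5 / 1.33^1.5 = 3.93 × 0.7162 / 1.534 = 1.835 d⁻¹.
k_a(14.2) = 1.835 × 1.024^(14.2−20) = 1.835 × 0.8715 = 1.599 d⁻¹.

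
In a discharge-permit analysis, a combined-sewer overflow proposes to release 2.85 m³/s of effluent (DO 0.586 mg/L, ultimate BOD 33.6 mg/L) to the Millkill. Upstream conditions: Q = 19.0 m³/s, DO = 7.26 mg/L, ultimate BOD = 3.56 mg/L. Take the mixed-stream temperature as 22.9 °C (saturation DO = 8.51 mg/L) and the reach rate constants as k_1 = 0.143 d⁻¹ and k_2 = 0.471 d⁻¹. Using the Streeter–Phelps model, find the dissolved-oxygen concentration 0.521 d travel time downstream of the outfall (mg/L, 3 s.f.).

DO ≈ 6.38 mg/L

Mixed DO = (19.0×7.26 + 2.85×0.586)/(19.0+2.85) = 139.6/21.85 = 6.389 mg/L.
Mixed L₀ = (19.0×3.56 + 2.85×33.6)/(21.85) = 163.4/21.85 = 7.478 mg/L.
Initial deficit D₀ = C_s − DO₀ = 8.51 − 6.389 = 2.121 mg/L.
D(0.521) = [0.143×7.478/(0.471−0.143)](e^(−0.143×0.521) − e^(−0.471×0.521)) + 2.121 e^(−0.471×0.521)
= 3.260 × (0.9282 − 0.7824) + 2.121 × 0.7824 = 2.134 mg/L.
DO = 8.51 − 2.134 = 6.376 mg/L.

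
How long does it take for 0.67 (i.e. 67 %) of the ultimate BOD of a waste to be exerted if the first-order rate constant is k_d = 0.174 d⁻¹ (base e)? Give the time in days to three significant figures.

y/L₀ = 1 − e^(−k_d t) = 0.67 ⇒ e^(−k_d t) = 0.330
t = −ln(0.330) / 0.174 = 1.109 / 0.174 = 6.372 d.

t ≈ 6.37 d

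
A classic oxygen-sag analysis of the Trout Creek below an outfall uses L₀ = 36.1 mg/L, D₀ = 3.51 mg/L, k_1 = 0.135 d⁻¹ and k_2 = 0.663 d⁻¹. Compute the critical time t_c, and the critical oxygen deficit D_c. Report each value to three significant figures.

t_c = [1/(k_2−k_1)] ln[(k_2/k_1)(1 − D₀(k_2−k_1)/(k_1 L₀))]
= [1/(0.663−0.135)] ln[(0.663/0.135)(1 − 3.51×0.5280/(0.135×36.1))]
= (1/0.5280) ln[4.911 × 0.6197] = 1.894 × ln(3.044) = 1.894 × 1.113 = 2.108 d.
L(t_c) = L₀ e^(−k_1 t_c) = 36.1 × 0.7523 = 27.16 mg/L, and at the critical point k_2 D_c = k_1 L, so D_c = (0.135/0.663) × 27.16 = 5.530 mg/L.

t_c ≈ 2.11 d; D_c ≈ 5.53 mg/L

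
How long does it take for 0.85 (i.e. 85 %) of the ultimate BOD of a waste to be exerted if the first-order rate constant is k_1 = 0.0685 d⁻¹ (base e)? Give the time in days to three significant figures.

t ≈ 27.7 d

y/L₀ = 1 − e^(−k_1 t) = 0.85 ⇒ e^(−k_1 t) = 0.150
t = −ln(0.150) / 0.0685 = 1.897 / 0.0685 = 27.70 d.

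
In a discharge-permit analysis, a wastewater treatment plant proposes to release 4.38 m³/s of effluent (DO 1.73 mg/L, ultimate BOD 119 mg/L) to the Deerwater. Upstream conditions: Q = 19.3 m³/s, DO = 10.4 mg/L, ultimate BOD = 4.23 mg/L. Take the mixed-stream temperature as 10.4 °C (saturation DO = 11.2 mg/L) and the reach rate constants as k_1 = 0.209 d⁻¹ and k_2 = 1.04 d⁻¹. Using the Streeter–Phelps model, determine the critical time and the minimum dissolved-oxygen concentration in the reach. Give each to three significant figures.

t_c ≈ 1.36 d; minimum DO ≈ 7.35 mg/L

Mixed DO = (19.3×10.4 + 4.38×1.73)/(19.3+4.38) = 208.3/23.68 = 8.796 mg/L.
Mixed L₀ = (19.3×4.23 + 4.38×119)/(23.68) = 602.9/23.68 = 25.46 mg/L.
Initial deficit D₀ = C_s − DO₀ = 11.2 − 8.796 = 2.404 mg/L.
t_c = (1/0.8310) ln[(1.04/0.209)(1 − 2.404×0.8310/(0.209×25.46))] = 1.203 × ln(3.108) = 1.365 d.
D_c = (0.209/1.04) × 25.46 × e^(−0.209×1.365) = 0.2010 × 25.46 × 0.7519 = 3.847 mg/L.
Minimum DO = 11.2 − 3.847 = 7.353 mg/L.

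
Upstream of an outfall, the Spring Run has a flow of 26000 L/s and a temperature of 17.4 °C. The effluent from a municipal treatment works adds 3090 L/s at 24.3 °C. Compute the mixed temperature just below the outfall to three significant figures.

18.1 °C

Flow-weighted mixing: C = (Q_r C_r + Q_w C_w)/(Q_r + Q_w)
= (26000×17.4 + 3090×24.3)/(26000 + 3090) = 527500/29090 = 18.13 °C.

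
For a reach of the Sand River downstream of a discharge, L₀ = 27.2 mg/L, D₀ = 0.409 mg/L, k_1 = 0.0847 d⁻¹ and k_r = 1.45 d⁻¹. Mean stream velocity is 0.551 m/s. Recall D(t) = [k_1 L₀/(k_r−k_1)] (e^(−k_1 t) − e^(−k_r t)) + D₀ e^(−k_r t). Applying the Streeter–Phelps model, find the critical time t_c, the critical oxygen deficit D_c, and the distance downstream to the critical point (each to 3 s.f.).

t_c = [1/(k_r−k_1)] ln[(k_r/k_1)(1 − D₀(k_r−k_1)/(k_1 L₀))]
= [1/(1.45−0.0847)] ln[(1.45/0.0847)(1 − 0.409×1.365/(0.0847×27.2))]
= (1/1.365) ln[17.12 × 0.7576] = 0.7324 × ln(12.97) = 0.7324 × 2.563 = 1.877 d.
D_c = (k_1/k_r) L₀ e^(−k_1 t_c) = (0.0847/1.45) × 27.2 × e^(−0.0847×1.877) = 0.05841 × 27.2 × 0.8530 = 1.355 mg/L.
x_c = v t_c = 0.551 m/s × 1.877 d × 86400 s/d = 89360 m ≈ 89.4 km.

t_c ≈ 1.88 d; D_c ≈ 1.36 mg/L; x_c ≈ 89.4 km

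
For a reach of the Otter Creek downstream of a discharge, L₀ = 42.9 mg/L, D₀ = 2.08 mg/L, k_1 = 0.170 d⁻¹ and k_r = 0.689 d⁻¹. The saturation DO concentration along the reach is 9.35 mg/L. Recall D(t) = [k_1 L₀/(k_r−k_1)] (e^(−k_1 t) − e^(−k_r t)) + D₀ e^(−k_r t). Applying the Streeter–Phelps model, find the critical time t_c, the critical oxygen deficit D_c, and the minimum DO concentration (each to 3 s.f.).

t_c = [1/(k_r−k_1)] ln[(k_r/k_1)(1 − D₀(k_r−k_1)/(k_1 L₀))]
= [1/(0.689−0.170)] ln[(0.689/0.170)(1 − 2.08×0.5190/(0.170×42.9))]
= (1/0.5190) ln[4.053 × 0.8520] = 1.927 × ln(3.453) = 1.927 × 1.239 = 2.388 d.
L(t_c) = L₀ e^(−k_1 t_c) = 42.9 × 0.6664 = 28.59 mg/L, and at the critical point k_r D_c = k_1 L, so D_c = (0.170/0.689) × 28.59 = 7.053 mg/L.
Minimum DO = C_s − D_c = 9.35 − 7.053 = 2.297 mg/L.

t_c ≈ 2.39 d; D_c ≈ 7.05 mg/L; min DO ≈ 2.30 mg/L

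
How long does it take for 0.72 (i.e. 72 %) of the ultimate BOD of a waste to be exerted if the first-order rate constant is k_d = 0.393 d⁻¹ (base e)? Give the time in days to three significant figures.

y/L₀ = 1 − e^(−k_d t) = 0.72 ⇒ e^(−k_d t) = 0.280
t = −ln(0.280) / 0.393 = 1.273 / 0.393 = 3.239 d.

t ≈ 3.24 d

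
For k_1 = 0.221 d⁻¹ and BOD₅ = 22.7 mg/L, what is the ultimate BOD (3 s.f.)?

L₀ ≈ 33.9 mg/L

BOD₅ = L₀(1 − e^(−5k_1)) ⇒ L₀ = BOD₅ / (1 − e^(−5×0.221))
= 22.7 / (1 − 0.3312) = 22.7 / 0.6688 = 33.94 mg/L.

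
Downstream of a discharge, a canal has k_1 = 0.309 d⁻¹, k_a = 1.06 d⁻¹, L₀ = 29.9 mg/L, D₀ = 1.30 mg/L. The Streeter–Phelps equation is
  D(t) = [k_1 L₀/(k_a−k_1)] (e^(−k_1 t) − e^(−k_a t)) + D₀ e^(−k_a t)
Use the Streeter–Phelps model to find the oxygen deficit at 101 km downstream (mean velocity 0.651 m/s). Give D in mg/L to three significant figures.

Travel time t = x/v = 101 km / (0.651 m/s) = 101000 m / 0.651 m/s = 155100 s = 1.796 d.
k_1 L₀/(k_a−k_1) = 0.309×29.9/(1.06−0.309) = 9.239/0.7510 = 12.30 mg/L.
e^(−k_1 t) = e^(−0.309×1.796) = 0.5742; e^(−k_a t) = e^(−1.06×1.796) = 0.1491.
D = 12.30 × (0.5742 − 0.1491) + 1.30 × 0.1491 = 5.230 + 0.1938 = 5.423 mg/L.

D ≈ 5.42 mg/L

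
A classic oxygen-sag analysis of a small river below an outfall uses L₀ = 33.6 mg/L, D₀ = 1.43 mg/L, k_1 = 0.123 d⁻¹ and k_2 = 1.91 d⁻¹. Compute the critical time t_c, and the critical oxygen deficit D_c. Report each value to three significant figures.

t_c ≈ 0.996 d; D_c ≈ 1.91 mg/L

t_c = [1/(k_2−k_1)] ln[(k_2/k_1)(1 − D₀(k_2−k_1)/(k_1 L₀))]
= [1/(1.91−0.123)] ln[(1.91/0.123)(1 − 1.43×1.787/(0.123×33.6))]
= (1/1.787) ln[15.53 × 0.3817] = 0.5596 × ln(5.927) = 0.5596 × 1.779 = 0.9958 d.
L(t_c) = L₀ e^(−k_1 t_c) = 33.6 × 0.8847 = 29.73 mg/L, and at the critical point k_2 D_c = k_1 L, so D_c = (0.123/1.91) × 29.73 = 1.914 mg/L.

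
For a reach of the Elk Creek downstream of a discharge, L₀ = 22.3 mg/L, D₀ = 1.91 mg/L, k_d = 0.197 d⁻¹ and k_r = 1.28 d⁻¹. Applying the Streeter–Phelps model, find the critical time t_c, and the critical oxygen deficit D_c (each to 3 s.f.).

t_c ≈ 1.14 d; D_c ≈ 2.74 mg/L

At the critical point dD/dt = 0, so k_d L₀ e^(−k_d t) = k_r D. Substituting D(t) from the Streeter–Phelps equation and solving for t gives
t_c = ln[(k_r/k_d)(1 − D₀(k_r−k_d)/(k_d L₀))] / (k_r−k_d).
Here k_r−k_d = 1.083 d⁻¹ and 1 − D₀(k_r−k_d)/(k_d L₀) = 1 − 1.91×1.083/(0.197×22.3) = 0.5291, so
t_c = ln(6.497 × 0.5291) / 1.083 = 1.235 / 1.083 = 1.140 d.
L(t_c) = L₀ e^(−k_d t_c) = 22.3 × 0.7988 = 17.81 mg/L, and at the critical point k_r D_c = k_d L, so D_c = (0.197/1.28) × 17.81 = 2.742 mg/L.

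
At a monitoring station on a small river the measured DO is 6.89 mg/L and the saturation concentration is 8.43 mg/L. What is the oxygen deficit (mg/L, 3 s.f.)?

D ≈ 1.54 mg/L

D = C_s − C = 8.43 − 6.89 = 1.54 mg/L.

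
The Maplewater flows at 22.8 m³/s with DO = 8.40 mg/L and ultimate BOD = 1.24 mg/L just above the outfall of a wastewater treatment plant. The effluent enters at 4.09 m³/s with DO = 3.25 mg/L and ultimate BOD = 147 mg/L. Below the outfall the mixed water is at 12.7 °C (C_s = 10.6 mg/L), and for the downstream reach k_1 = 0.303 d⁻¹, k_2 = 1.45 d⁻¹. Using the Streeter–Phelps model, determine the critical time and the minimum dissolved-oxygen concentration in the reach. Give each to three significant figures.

Mixed DO = (22.8×8.40 + 4.09×3.25)/(22.8+4.09) = 204.8/26.89 = 7.617 mg/L.
Mixed L₀ = (22.8×1.24 + 4.09×147)/(26.89) = 629.5/26.89 = 23.41 mg/L.
Initial deficit D₀ = C_s − DO₀ = 10.6 − 7.617 = 2.983 mg/L.
t_c = (1/1.147) ln[(1.45/0.303)(1 − 2.983×1.147/(0.303×23.41))] = 0.8718 × ln(2.477) = 0.7908 d.
D_c = (0.303/1.45) × 23.41 × e^(−0.303×0.7908) = 0.2090 × 23.41 × 0.7869 = 3.850 mg/L.
Minimum DO = 10.6 − 3.850 = 6.750 mg/L.

t_c ≈ 0.791 d; minimum DO ≈ 6.75 mg/L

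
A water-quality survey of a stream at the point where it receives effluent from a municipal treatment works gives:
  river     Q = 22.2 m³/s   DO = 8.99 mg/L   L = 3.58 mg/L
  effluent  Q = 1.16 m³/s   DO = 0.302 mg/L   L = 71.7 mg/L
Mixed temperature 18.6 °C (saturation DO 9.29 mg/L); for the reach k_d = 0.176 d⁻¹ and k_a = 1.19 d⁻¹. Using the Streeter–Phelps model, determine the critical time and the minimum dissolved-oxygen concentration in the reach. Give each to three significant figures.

Mixed DO = (22.2×8.99 + 1.16×0.302)/(22.2+1.16) = 199.9/23.36 = 8.559 mg/L.
Mixed L₀ = (22.2×3.58 + 1.16×71.7)/(23.36) = 162.6/23.36 = 6.963 mg/L.
Initial deficit D₀ = C_s − DO₀ = 9.29 − 8.559 = 0.7314 mg/L.
t_c = (1/1.014) ln[(1.19/0.176)(1 − 0.7314×1.014/(0.176×6.963))] = 0.9862 × ln(2.669) = 0.9682 d.
D_c = (0.176/1.19) × 6.963 × e^(−0.176×0.9682) = 0.1479 × 6.963 × 0.8433 = 0.8684 mg/L.
Minimum DO = 9.29 − 0.8684 = 8.422 mg/L.

t_c ≈ 0.968 d; minimum DO ≈ 8.42 mg/L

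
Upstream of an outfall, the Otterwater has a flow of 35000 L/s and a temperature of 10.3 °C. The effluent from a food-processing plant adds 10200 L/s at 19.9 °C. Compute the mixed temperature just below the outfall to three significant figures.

12.5 °C

Flow-weighted mixing: C = (Q_r C_r + Q_w C_w)/(Q_r + Q_w)
= (35000×10.3 + 10200×19.9)/(35000 + 10200) = 563500/45200 = 12.47 °C.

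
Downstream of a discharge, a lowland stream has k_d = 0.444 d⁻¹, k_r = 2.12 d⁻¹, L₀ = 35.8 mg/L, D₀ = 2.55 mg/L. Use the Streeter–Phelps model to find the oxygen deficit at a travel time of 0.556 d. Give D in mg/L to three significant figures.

D ≈ 5.28 mg/L

k_d L₀/(k_r−k_d) = 0.444×35.8/(2.12−0.444) = 15.90/1.676 = 9.484 mg/L.
e^(−k_d t) = e^(−0.444×0.5560) = 0.7812; e^(−k_r t) = e^(−2.12×0.5560) = 0.3077.
D = 9.484 × (0.7812 − 0.3077) + 2.55 × 0.3077 = 4.491 + 0.7846 = 5.276 mg/L.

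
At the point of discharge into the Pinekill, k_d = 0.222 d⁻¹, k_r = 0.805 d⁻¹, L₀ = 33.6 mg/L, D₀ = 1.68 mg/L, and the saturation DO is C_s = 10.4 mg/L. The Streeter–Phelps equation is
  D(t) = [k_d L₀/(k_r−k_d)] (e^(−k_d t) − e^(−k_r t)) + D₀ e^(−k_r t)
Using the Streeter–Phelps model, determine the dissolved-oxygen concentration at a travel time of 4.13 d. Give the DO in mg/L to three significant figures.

DO ≈ 5.69 mg/L

k_d L₀/(k_r−k_d) = 0.222×33.6/(0.805−0.222) = 7.459/0.5830 = 12.79 mg/L.
e^(−k_d t) = e^(−0.222×4.130) = 0.3998; e^(−k_r t) = e^(−0.805×4.130) = 0.03599.
D = 12.79 × (0.3998 − 0.03599) + 1.68 × 0.03599 = 4.654 + 0.06045 = 4.715 mg/L.
DO = C_s − D = 10.4 − 4.715 = 5.685 mg/L.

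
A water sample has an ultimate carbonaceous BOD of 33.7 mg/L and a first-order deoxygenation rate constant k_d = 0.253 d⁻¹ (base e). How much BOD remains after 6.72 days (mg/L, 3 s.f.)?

L_t = L₀ e^(−k_d t) = 33.7 × e^(−0.253×6.72) = 33.7 × 0.1827 = 6.155 mg/L.

L ≈ 6.16 mg/L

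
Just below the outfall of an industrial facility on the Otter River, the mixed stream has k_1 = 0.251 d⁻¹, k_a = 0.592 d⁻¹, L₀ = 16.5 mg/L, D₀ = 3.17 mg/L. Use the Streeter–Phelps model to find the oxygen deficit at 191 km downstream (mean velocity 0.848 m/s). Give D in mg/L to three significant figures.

D ≈ 4.40 mg/L

Travel time t = x/v = 191 km / (0.848 m/s) = 191000 m / 0.848 m/s = 225200 s = 2.607 d.
k_1 L₀/(k_a−k_1) = 0.251×16.5/(0.592−0.251) = 4.141/0.3410 = 12.15 mg/L.
e^(−k_1 t) = e^(−0.251×2.607) = 0.5198; e^(−k_a t) = e^(−0.592×2.607) = 0.2137.
D = 12.15 × (0.5198 − 0.2137) + 3.17 × 0.2137 = 3.718 + 0.6774 = 4.395 mg/L.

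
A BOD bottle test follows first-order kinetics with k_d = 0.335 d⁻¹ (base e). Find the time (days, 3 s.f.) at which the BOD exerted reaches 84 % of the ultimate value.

y/L₀ = 1 − e^(−k_d t) = 0.84 ⇒ e^(−k_d t) = 0.160
t = −ln(0.160) / 0.335 = 1.833 / 0.335 = 5.470 d.

t ≈ 5.47 d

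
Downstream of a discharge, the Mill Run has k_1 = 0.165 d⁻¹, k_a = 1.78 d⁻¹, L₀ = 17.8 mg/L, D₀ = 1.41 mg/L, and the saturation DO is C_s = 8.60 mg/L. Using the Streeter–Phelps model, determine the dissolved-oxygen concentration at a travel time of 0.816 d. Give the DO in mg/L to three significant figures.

DO ≈ 7.11 mg/L

k_1 L₀/(k_a−k_1) = 0.165×17.8/(1.78−0.165) = 2.937/1.615 = 1.819 mg/L.
e^(−k_1 t) = e^(−0.165×0.8160) = 0.8740; e^(−k_a t) = e^(−1.78×0.8160) = 0.2340.
D = 1.819 × (0.8740 − 0.2340) + 1.41 × 0.2340 = 1.164 + 0.3299 = 1.494 mg/L.
DO = C_s − D = 8.60 − 1.494 = 7.106 mg/L.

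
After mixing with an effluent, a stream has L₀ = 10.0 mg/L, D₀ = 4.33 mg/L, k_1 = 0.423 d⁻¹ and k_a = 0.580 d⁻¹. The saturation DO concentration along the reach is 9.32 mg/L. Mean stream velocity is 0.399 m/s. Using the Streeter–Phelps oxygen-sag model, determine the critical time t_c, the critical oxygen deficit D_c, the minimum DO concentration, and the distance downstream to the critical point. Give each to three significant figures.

t_c ≈ 0.895 d; D_c ≈ 5.00 mg/L; min DO ≈ 4.32 mg/L; x_c ≈ 30.8 km

At the critical point dD/dt = 0, so k_1 L₀ e^(−k_1 t) = k_a D. Substituting D(t) from the Streeter–Phelps equation and solving for t gives
t_c = ln[(k_a/k_1)(1 − D₀(k_a−k_1)/(k_1 L₀))] / (k_a−k_1).
Here k_a−k_1 = 0.1570 d⁻¹ and 1 − D₀(k_a−k_1)/(k_1 L₀) = 1 − 4.33×0.1570/(0.423×10.0) = 0.8393, so
t_c = ln(1.371 × 0.8393) / 0.1570 = 0.1405 / 0.1570 = 0.8946 d.
D_c = (k_1/k_a) L₀ e^(−k_1 t_c) = (0.423/0.580) × 10.0 × e^(−0.423×0.8946) = 0.7293 × 10.0 × 0.6849 = 4.995 mg/L.
Minimum DO = C_s − D_c = 9.32 − 4.995 = 4.325 mg/L.
x_c = v t_c = 0.399 m/s × 0.8946 d × 86400 s/d = 30840 m ≈ 30.8 km.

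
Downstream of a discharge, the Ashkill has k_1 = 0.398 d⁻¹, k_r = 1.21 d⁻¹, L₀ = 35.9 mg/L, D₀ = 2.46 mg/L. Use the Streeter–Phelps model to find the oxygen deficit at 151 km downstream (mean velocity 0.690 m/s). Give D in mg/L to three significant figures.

Travel time t = x/v = 151 km / (0.690 m/s) = 151000 m / 0.690 m/s = 218800 s = 2.533 d.
k_1 L₀/(k_r−k_1) = 0.398×35.9/(1.21−0.398) = 14.29/0.8120 = 17.60 mg/L.
e^(−k_1 t) = e^(−0.398×2.533) = 0.3649; e^(−k_r t) = e^(−1.21×2.533) = 0.04666.
D = 17.60 × (0.3649 − 0.04666) + 2.46 × 0.04666 = 5.600 + 0.1148 = 5.715 mg/L.

D ≈ 5.71 mg/L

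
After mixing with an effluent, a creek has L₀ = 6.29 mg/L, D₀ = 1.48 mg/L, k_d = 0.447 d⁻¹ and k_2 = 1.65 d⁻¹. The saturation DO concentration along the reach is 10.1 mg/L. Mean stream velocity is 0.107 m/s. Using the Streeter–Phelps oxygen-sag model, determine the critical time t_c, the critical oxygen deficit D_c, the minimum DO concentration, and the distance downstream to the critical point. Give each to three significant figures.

t_c = [1/(k_2−k_d)] ln[(k_2/k_d)(1 − D₀(k_2−k_d)/(k_d L₀))]
= [1/(1.65−0.447)] ln[(1.65/0.447)(1 − 1.48×1.203/(0.447×6.29))]
= (1/1.203) ln[3.691 × 0.3668] = 0.8313 × ln(1.354) = 0.8313 × 0.3029 = 0.2518 d.
L(t_c) = L₀ e^(−k_d t_c) = 6.29 × 0.8935 = 5.620 mg/L, and at the critical point k_2 D_c = k_d L, so D_c = (0.447/1.65) × 5.620 = 1.523 mg/L.
Minimum DO = C_s − D_c = 10.1 − 1.523 = 8.577 mg/L.
x_c = v t_c = 0.107 m/s × 0.2518 d × 86400 s/d = 2328 m ≈ 2.33 km.

t_c ≈ 0.252 d; D_c ≈ 1.52 mg/L; min DO ≈ 8.58 mg/L; x_c ≈ 2.33 km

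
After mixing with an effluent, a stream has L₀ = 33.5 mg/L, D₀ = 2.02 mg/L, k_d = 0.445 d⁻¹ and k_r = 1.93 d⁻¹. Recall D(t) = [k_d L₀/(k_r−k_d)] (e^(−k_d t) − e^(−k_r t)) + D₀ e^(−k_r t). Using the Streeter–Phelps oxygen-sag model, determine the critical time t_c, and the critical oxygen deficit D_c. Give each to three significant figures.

t_c = [1/(k_r−k_d)] ln[(k_r/k_d)(1 − D₀(k_r−k_d)/(k_d L₀))]
= [1/(1.93−0.445)] ln[(1.93/0.445)(1 − 2.02×1.485/(0.445×33.5))]
= (1/1.485) ln[4.337 × 0.7988] = 0.6734 × ln(3.464) = 0.6734 × 1.243 = 0.8367 d.
D_c = (k_d/k_r) L₀ e^(−k_d t_c) = (0.445/1.93) × 33.5 × e^(−0.445×0.8367) = 0.2306 × 33.5 × 0.6891 = 5.323 mg/L.

t_c ≈ 0.837 d; D_c ≈ 5.32 mg/L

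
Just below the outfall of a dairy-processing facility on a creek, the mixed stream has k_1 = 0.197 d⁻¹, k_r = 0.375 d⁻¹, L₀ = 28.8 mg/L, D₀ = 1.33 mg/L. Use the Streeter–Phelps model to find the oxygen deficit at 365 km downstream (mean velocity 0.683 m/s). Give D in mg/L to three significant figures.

Travel time t = x/v = 365 km / (0.683 m/s) = 365000 m / 0.683 m/s = 534400 s = 6.185 d.
k_1 L₀/(k_r−k_1) = 0.197×28.8/(0.375−0.197) = 5.674/0.1780 = 31.87 mg/L.
e^(−k_1 t) = e^(−0.197×6.185) = 0.2957; e^(−k_r t) = e^(−0.375×6.185) = 0.09833.
D = 31.87 × (0.2957 − 0.09833) + 1.33 × 0.09833 = 6.290 + 0.1308 = 6.421 mg/L.

D ≈ 6.42 mg/L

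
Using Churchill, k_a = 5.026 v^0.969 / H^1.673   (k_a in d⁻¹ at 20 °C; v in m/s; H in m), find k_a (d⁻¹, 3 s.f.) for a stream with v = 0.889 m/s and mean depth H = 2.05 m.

k_a ≈ 1.35 d⁻¹

k_a = 5.026 × 0.889^0.969 / 2.05^1.673 = 5.026 × 0.8922 / 3.323 = 1.349 d⁻¹.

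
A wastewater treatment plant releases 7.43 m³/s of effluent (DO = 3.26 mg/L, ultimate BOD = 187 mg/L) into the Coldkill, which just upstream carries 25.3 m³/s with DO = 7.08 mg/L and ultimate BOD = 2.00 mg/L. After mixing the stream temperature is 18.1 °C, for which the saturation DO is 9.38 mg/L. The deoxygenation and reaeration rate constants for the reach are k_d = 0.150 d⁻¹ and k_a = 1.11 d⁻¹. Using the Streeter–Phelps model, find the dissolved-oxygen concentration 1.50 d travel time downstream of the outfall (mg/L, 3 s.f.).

DO ≈ 4.59 mg/L

Mixed DO = (25.3×7.08 + 7.43×3.26)/(25.3+7.43) = 203.3/32.73 = 6.213 mg/L.
Mixed L₀ = (25.3×2.00 + 7.43×187)/(32.73) = 1440/32.73 = 44.00 mg/L.
Initial deficit D₀ = C_s − DO₀ = 9.38 − 6.213 = 3.167 mg/L.
D(1.50) = [0.150×44.00/(1.11−0.150)](e^(−0.150×1.50) − e^(−1.11×1.50)) + 3.167 e^(−1.11×1.50)
= 6.874 × (0.7985 − 0.1892) + 3.167 × 0.1892 = 4.788 mg/L.
DO = 9.38 − 4.788 = 4.592 mg/L.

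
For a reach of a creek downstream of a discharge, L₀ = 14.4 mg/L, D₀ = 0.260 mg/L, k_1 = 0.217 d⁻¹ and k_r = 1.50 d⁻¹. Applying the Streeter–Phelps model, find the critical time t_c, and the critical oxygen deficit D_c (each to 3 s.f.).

t_c ≈ 1.42 d; D_c ≈ 1.53 mg/L

With k_r/k_1 = 6.912 and 1 − D₀(k_r−k_1)/(k_1 L₀) = 0.8932,
t_c = ln(6.912 × 0.8932) / (1.50 − 0.217) = ln(6.175) / 1.283 = 1.820/1.283 = 1.419 d.
D_c = (k_1/k_r) L₀ e^(−k_1 t_c) = (0.217/1.50) × 14.4 × e^(−0.217×1.419) = 0.1447 × 14.4 × 0.7350 = 1.531 mg/L.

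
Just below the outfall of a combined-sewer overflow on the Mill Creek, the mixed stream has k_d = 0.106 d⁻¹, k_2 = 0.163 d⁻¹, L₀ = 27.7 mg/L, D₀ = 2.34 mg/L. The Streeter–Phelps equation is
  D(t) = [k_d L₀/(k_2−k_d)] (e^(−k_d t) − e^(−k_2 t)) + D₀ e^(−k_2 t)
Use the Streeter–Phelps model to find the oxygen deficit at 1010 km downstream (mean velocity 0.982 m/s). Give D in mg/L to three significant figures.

D ≈ 7.52 mg/L

Travel time t = x/v = 1010 km / (0.982 m/s) = 1.010×10^6 m / 0.982 m/s = 1.029×10^6 s = 11.90 d.
k_d L₀/(k_2−k_d) = 0.106×27.7/(0.163−0.106) = 2.936/0.05700 = 51.51 mg/L.
e^(−k_d t) = e^(−0.106×11.90) = 0.2831; e^(−k_2 t) = e^(−0.163×11.90) = 0.1437.
D = 51.51 × (0.2831 − 0.1437) + 2.34 × 0.1437 = 7.185 + 0.3361 = 7.521 mg/L.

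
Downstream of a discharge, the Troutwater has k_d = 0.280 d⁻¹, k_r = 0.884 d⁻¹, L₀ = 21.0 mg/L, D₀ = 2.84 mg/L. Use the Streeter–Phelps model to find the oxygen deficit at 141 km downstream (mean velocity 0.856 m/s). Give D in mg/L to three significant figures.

D ≈ 4.43 mg/L

Travel time t = x/v = 141 km / (0.856 m/s) = 141000 m / 0.856 m/s = 164700 s = 1.906 d.
k_d L₀/(k_r−k_d) = 0.280×21.0/(0.884−0.280) = 5.880/0.6040 = 9.735 mg/L.
e^(−k_d t) = e^(−0.280×1.906) = 0.5864; e^(−k_r t) = e^(−0.884×1.906) = 0.1854.
D = 9.735 × (0.5864 − 0.1854) + 2.84 × 0.1854 = 3.904 + 0.5265 = 4.430 mg/L.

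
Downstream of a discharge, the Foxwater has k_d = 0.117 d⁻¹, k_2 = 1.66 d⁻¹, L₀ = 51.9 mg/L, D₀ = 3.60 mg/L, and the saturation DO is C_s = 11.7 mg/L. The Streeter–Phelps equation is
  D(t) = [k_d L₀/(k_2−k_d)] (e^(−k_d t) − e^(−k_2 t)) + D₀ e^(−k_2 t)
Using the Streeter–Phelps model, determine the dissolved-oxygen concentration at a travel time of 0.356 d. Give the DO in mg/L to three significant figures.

k_d L₀/(k_2−k_d) = 0.117×51.9/(1.66−0.117) = 6.072/1.543 = 3.935 mg/L.
e^(−k_d t) = e^(−0.117×0.3560) = 0.9592; e^(−k_2 t) = e^(−1.66×0.3560) = 0.5538.
D = 3.935 × (0.9592 − 0.5538) + 3.60 × 0.5538 = 1.595 + 1.994 = 3.589 mg/L.
DO = C_s − D = 11.7 − 3.589 = 8.111 mg/L.

DO ≈ 8.11 mg/L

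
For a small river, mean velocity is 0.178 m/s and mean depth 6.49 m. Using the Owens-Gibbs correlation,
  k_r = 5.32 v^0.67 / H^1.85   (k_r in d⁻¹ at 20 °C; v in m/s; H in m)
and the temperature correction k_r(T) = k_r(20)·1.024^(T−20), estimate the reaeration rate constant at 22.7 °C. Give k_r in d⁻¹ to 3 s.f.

k_r ≈ 0.0561 d⁻¹

k_r(20) = 5.32 × 0.178^0.67 / 6.49^1.85 = 5.32 × 0.3146 / 31.82 = 0.05261 d⁻¹.
k_r(22.7) = 0.05261 × 1.024^(22.7−20) = 0.05261 × 1.066 = 0.05609 d⁻¹.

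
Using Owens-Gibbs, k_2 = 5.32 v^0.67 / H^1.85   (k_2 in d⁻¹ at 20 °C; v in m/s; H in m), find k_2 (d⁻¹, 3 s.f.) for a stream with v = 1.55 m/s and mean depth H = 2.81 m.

k_2 = 5.32 × 1.55^0.67 / 2.81^1.85 = 5.32 × 1.341 / 6.762 = 1.055 d⁻¹.

k_2 ≈ 1.06 d⁻¹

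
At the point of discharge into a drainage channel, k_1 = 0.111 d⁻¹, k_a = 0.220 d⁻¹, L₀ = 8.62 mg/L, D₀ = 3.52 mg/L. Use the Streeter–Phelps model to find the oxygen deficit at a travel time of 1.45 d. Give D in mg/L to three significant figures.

D ≈ 3.65 mg/L

k_1 L₀/(k_a−k_1) = 0.111×8.62/(0.220−0.111) = 0.9568/0.1090 = 8.778 mg/L.
e^(−k_1 t) = e^(−0.111×1.450) = 0.8513; e^(−k_a t) = e^(−0.220×1.450) = 0.7269.
D = 8.778 × (0.8513 − 0.7269) + 3.52 × 0.7269 = 1.093 + 2.559 = 3.651 mg/L.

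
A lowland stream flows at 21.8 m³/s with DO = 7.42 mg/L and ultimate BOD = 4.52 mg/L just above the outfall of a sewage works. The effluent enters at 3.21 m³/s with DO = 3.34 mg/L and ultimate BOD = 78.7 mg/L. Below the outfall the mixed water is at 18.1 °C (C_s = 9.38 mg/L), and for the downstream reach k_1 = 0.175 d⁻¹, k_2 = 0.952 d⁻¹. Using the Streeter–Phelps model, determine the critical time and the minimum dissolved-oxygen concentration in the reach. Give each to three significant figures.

Mixed DO = (21.8×7.42 + 3.21×3.34)/(21.8+3.21) = 172.5/25.01 = 6.896 mg/L.
Mixed L₀ = (21.8×4.52 + 3.21×78.7)/(25.01) = 351.2/25.01 = 14.04 mg/L.
Initial deficit D₀ = C_s − DO₀ = 9.38 − 6.896 = 2.484 mg/L.
t_c = (1/0.7770) ln[(0.952/0.175)(1 − 2.484×0.7770/(0.175×14.04))] = 1.287 × ln(1.168) = 0.1993 d.
D_c = (0.175/0.952) × 14.04 × e^(−0.175×0.1993) = 0.1838 × 14.04 × 0.9657 = 2.493 mg/L.
Minimum DO = 9.38 − 2.493 = 6.887 mg/L.

t_c ≈ 0.199 d; minimum DO ≈ 6.89 mg/L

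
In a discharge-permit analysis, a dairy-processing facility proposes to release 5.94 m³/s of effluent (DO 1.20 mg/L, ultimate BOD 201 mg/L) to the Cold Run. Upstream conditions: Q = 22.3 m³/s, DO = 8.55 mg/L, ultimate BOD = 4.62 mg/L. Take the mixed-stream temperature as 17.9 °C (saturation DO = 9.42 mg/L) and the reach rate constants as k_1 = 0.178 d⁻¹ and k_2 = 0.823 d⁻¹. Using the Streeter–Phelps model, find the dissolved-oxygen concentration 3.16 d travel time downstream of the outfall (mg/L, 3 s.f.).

Mixed DO = (22.3×8.55 + 5.94×1.20)/(22.3+5.94) = 197.8/28.24 = 7.004 mg/L.
Mixed L₀ = (22.3×4.62 + 5.94×201)/(28.24) = 1297/28.24 = 45.93 mg/L.
Initial deficit D₀ = C_s − DO₀ = 9.42 − 7.004 = 2.416 mg/L.
D(3.16) = [0.178×45.93/(0.823−0.178)](e^(−0.178×3.16) − e^(−0.823×3.16)) + 2.416 e^(−0.823×3.16)
= 12.67 × (0.5698 − 0.07422) + 2.416 × 0.07422 = 6.460 mg/L.
DO = 9.42 − 6.460 = 2.960 mg/L.

DO ≈ 2.96 mg/L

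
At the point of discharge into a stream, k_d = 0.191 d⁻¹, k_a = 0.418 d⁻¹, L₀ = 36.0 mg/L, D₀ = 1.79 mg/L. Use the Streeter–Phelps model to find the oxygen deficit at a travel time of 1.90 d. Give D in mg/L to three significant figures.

k_d L₀/(k_a−k_d) = 0.191×36.0/(0.418−0.191) = 6.876/0.2270 = 30.29 mg/L.
e^(−k_d t) = e^(−0.191×1.900) = 0.6957; e^(−k_a t) = e^(−0.418×1.900) = 0.4519.
D = 30.29 × (0.6957 − 0.4519) + 1.79 × 0.4519 = 7.382 + 0.8090 = 8.191 mg/L.

D ≈ 8.19 mg/L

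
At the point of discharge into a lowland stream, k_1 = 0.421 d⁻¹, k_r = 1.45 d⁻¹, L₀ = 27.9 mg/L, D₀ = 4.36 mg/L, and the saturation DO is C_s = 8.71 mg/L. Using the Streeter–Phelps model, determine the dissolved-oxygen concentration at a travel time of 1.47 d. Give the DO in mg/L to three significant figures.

DO ≈ 3.40 mg/L

k_1 L₀/(k_r−k_1) = 0.421×27.9/(1.45−0.421) = 11.75/1.029 = 11.41 mg/L.
e^(−k_1 t) = e^(−0.421×1.470) = 0.5386; e^(−k_r t) = e^(−1.45×1.470) = 0.1187.
D = 11.41 × (0.5386 − 0.1187) + 4.36 × 0.1187 = 4.793 + 0.5174 = 5.310 mg/L.
DO = C_s − D = 8.71 − 5.310 = 3.400 mg/L.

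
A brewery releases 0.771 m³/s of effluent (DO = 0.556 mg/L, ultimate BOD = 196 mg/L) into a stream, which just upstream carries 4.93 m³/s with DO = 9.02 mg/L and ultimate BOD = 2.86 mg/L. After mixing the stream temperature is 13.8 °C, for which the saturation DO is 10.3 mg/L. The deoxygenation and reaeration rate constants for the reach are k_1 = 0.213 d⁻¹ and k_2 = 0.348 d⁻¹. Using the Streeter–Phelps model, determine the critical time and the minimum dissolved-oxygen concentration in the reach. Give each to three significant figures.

t_c ≈ 3.23 d; minimum DO ≈ 1.39 mg/L

Mixed DO = (4.93×9.02 + 0.771×0.556)/(4.93+0.771) = 44.90/5.701 = 7.875 mg/L.
Mixed L₀ = (4.93×2.86 + 0.771×196)/(5.701) = 165.2/5.701 = 28.98 mg/L.
Initial deficit D₀ = C_s − DO₀ = 10.3 − 7.875 = 2.425 mg/L.
t_c = (1/0.1350) ln[(0.348/0.213)(1 − 2.425×0.1350/(0.213×28.98))] = 7.407 × ln(1.547) = 3.233 d.
D_c = (0.213/0.348) × 28.98 × e^(−0.213×3.233) = 0.6121 × 28.98 × 0.5023 = 8.910 mg/L.
Minimum DO = 10.3 − 8.910 = 1.390 mg/L.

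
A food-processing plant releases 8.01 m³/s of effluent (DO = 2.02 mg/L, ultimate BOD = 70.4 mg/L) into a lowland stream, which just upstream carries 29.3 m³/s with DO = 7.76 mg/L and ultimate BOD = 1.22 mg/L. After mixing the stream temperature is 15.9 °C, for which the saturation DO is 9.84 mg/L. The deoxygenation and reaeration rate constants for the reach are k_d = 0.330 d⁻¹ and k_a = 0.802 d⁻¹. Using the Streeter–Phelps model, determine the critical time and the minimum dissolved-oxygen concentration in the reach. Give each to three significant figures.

Mixed DO = (29.3×7.76 + 8.01×2.02)/(29.3+8.01) = 243.5/37.31 = 6.528 mg/L.
Mixed L₀ = (29.3×1.22 + 8.01×70.4)/(37.31) = 599.6/37.31 = 16.07 mg/L.
Initial deficit D₀ = C_s − DO₀ = 9.84 − 6.528 = 3.312 mg/L.
t_c = (1/0.4720) ln[(0.802/0.330)(1 − 3.312×0.4720/(0.330×16.07))] = 2.119 × ln(1.714) = 1.141 d.
D_c = (0.330/0.802) × 16.07 × e^(−0.330×1.141) = 0.4115 × 16.07 × 0.6861 = 4.538 mg/L.
Minimum DO = 9.84 − 4.538 = 5.302 mg/L.

t_c ≈ 1.14 d; minimum DO ≈ 5.30 mg/L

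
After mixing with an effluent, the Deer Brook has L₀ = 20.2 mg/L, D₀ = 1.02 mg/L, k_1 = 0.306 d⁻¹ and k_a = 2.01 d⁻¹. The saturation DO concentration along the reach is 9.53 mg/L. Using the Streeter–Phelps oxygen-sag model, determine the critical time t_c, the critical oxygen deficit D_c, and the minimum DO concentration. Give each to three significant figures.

t_c ≈ 0.911 d; D_c ≈ 2.33 mg/L; min DO ≈ 7.20 mg/L

With k_a/k_1 = 6.569 and 1 − D₀(k_a−k_1)/(k_1 L₀) = 0.7188,
t_c = ln(6.569 × 0.7188) / (2.01 − 0.306) = ln(4.722) / 1.704 = 1.552/1.704 = 0.9109 d.
L(t_c) = L₀ e^(−k_1 t_c) = 20.2 × 0.7567 = 15.29 mg/L, and at the critical point k_a D_c = k_1 L, so D_c = (0.306/2.01) × 15.29 = 2.327 mg/L.
Minimum DO = C_s − D_c = 9.53 − 2.327 = 7.203 mg/L.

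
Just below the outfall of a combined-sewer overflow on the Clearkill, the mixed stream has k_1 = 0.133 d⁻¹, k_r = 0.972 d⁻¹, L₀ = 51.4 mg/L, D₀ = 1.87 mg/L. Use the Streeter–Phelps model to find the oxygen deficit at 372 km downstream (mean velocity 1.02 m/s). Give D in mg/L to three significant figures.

D ≈ 4.54 mg/L

Travel time t = x/v = 372 km / (1.02 m/s) = 372000 m / 1.02 m/s = 364700 s = 4.221 d.
k_1 L₀/(k_r−k_1) = 0.133×51.4/(0.972−0.133) = 6.836/0.8390 = 8.148 mg/L.
e^(−k_1 t) = e^(−0.133×4.221) = 0.5704; e^(−k_r t) = e^(−0.972×4.221) = 0.01652.
D = 8.148 × (0.5704 − 0.01652) + 1.87 × 0.01652 = 4.513 + 0.03090 = 4.544 mg/L.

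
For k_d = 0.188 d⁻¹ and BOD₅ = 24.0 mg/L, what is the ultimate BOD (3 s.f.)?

BOD₅ = L₀(1 − e^(−5k_d)) ⇒ L₀ = BOD₅ / (1 − e^(−5×0.188))
= 24.0 / (1 − 0.3906) = 24.0 / 0.6094 = 39.38 mg/L.

L₀ ≈ 39.4 mg/L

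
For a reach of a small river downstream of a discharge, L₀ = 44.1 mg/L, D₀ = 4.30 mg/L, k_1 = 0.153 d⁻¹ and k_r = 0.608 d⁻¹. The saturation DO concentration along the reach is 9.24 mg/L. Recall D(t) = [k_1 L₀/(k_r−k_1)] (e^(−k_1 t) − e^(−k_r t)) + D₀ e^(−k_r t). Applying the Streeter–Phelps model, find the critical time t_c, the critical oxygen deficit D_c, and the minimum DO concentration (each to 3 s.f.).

t_c = [1/(k_r−k_1)] ln[(k_r/k_1)(1 − D₀(k_r−k_1)/(k_1 L₀))]
= [1/(0.608−0.153)] ln[(0.608/0.153)(1 − 4.30×0.4550/(0.153×44.1))]
= (1/0.4550) ln[3.974 × 0.7100] = 2.198 × ln(2.822) = 2.198 × 1.037 = 2.280 d.
L(t_c) = L₀ e^(−k_1 t_c) = 44.1 × 0.7055 = 31.11 mg/L, and at the critical point k_r D_c = k_1 L, so D_c = (0.153/0.608) × 31.11 = 7.830 mg/L.
Minimum DO = C_s − D_c = 9.24 − 7.830 = 1.410 mg/L.

t_c ≈ 2.28 d; D_c ≈ 7.83 mg/L; min DO ≈ 1.41 mg/L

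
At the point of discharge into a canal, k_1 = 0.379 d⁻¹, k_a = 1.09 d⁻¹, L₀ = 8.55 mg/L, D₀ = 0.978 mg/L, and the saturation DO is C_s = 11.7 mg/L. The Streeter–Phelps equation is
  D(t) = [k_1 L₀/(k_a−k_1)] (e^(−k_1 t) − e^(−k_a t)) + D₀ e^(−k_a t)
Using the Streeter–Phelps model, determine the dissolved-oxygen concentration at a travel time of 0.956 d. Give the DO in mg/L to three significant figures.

k_1 L₀/(k_a−k_1) = 0.379×8.55/(1.09−0.379) = 3.240/0.7110 = 4.558 mg/L.
e^(−k_1 t) = e^(−0.379×0.9560) = 0.6961; e^(−k_a t) = e^(−1.09×0.9560) = 0.3527.
D = 4.558 × (0.6961 − 0.3527) + 0.978 × 0.3527 = 1.565 + 0.3450 = 1.910 mg/L.
DO = C_s − D = 11.7 − 1.910 = 9.790 mg/L.

DO ≈ 9.79 mg/L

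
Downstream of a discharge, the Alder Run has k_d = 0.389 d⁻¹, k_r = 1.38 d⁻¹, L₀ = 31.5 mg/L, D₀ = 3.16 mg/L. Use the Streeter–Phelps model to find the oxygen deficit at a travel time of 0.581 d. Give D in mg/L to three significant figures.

D ≈ 5.73 mg/L

k_d L₀/(k_r−k_d) = 0.389×31.5/(1.38−0.389) = 12.25/0.9910 = 12.36 mg/L.
e^(−k_d t) = e^(−0.389×0.5810) = 0.7977; e^(−k_r t) = e^(−1.38×0.5810) = 0.4485.
D = 12.36 × (0.7977 − 0.4485) + 3.16 × 0.4485 = 4.318 + 1.417 = 5.735 mg/L.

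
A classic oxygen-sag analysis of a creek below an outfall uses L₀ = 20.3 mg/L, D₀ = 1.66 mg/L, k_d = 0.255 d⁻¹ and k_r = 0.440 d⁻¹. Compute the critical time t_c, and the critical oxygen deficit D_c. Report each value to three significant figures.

t_c = [1/(k_r−k_d)] ln[(k_r/k_d)(1 − D₀(k_r−k_d)/(k_d L₀))]
= [1/(0.440−0.255)] ln[(0.440/0.255)(1 − 1.66×0.1850/(0.255×20.3))]
= (1/0.1850) ln[1.725 × 0.9407] = 5.405 × ln(1.623) = 5.405 × 0.4844 = 2.618 d.
L(t_c) = L₀ e^(−k_d t_c) = 20.3 × 0.5129 = 10.41 mg/L, and at the critical point k_r D_c = k_d L, so D_c = (0.255/0.440) × 10.41 = 6.034 mg/L.

t_c ≈ 2.62 d; D_c ≈ 6.03 mg/L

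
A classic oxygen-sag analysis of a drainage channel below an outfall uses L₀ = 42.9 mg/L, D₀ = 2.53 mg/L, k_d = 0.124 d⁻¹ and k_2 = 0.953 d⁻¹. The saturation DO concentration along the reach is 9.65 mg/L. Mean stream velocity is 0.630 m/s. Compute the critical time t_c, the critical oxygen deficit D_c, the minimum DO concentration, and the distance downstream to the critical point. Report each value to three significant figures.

t_c = [1/(k_2−k_d)] ln[(k_2/k_d)(1 − D₀(k_2−k_d)/(k_d L₀))]
= [1/(0.953−0.124)] ln[(0.953/0.124)(1 − 2.53×0.8290/(0.124×42.9))]
= (1/0.8290) ln[7.685 × 0.6057] = 1.206 × ln(4.655) = 1.206 × 1.538 = 1.855 d.
L(t_c) = L₀ e^(−k_d t_c) = 42.9 × 0.7945 = 34.08 mg/L, and at the critical point k_2 D_c = k_d L, so D_c = (0.124/0.953) × 34.08 = 4.435 mg/L.
Minimum DO = C_s − D_c = 9.65 − 4.435 = 5.215 mg/L.
x_c = v t_c = 0.630 m/s × 1.855 d × 86400 s/d = 101000 m ≈ 101 km.

t_c ≈ 1.86 d; D_c ≈ 4.43 mg/L; min DO ≈ 5.22 mg/L; x_c ≈ 101 km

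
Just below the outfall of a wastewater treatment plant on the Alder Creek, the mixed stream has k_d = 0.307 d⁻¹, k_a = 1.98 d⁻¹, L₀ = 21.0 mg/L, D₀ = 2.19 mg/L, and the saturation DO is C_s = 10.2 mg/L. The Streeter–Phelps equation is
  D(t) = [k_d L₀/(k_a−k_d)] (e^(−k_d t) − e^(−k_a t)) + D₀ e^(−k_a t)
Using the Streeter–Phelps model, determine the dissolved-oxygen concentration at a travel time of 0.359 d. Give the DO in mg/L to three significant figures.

DO ≈ 7.57 mg/L

k_d L₀/(k_a−k_d) = 0.307×21.0/(1.98−0.307) = 6.447/1.673 = 3.854 mg/L.
e^(−k_d t) = e^(−0.307×0.3590) = 0.8956; e^(−k_a t) = e^(−1.98×0.3590) = 0.4912.
D = 3.854 × (0.8956 − 0.4912) + 2.19 × 0.4912 = 1.558 + 1.076 = 2.634 mg/L.
DO = C_s − D = 10.2 − 2.634 = 7.566 mg/L.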